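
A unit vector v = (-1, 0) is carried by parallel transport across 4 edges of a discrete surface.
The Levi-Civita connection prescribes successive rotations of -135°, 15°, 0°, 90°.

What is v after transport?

Total rotation: (-135°) + 15° + 0° + 90° = -30°. Final vector: (-0.8660, 0.5000)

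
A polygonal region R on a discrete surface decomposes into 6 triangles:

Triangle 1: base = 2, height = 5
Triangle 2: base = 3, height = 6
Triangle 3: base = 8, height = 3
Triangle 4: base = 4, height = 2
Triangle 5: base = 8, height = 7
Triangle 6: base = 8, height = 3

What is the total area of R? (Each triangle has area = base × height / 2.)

(1/2)×2×5 + (1/2)×3×6 + (1/2)×8×3 + (1/2)×4×2 + (1/2)×8×7 + (1/2)×8×3 = 70.0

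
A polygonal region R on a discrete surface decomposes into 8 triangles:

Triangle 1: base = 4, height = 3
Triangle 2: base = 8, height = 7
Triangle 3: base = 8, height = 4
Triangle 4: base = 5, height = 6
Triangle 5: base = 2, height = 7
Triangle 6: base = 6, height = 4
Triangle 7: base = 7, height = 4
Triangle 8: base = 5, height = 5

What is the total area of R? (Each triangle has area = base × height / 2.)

(1/2)×4×3 + (1/2)×8×7 + (1/2)×8×4 + (1/2)×5×6 + (1/2)×2×7 + (1/2)×6×4 + (1/2)×7×4 + (1/2)×5×5 = 110.5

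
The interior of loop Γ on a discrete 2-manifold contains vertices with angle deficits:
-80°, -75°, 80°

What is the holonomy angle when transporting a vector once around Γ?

Holonomy = total enclosed curvature = (-80°) + (-75°) + 80° = -75°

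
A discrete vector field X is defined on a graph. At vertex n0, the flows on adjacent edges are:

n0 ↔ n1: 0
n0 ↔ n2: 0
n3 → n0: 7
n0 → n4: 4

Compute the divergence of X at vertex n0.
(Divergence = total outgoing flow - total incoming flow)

Divergence = sum of outgoing flows = 0 + 0 + (-7) + 4 = -3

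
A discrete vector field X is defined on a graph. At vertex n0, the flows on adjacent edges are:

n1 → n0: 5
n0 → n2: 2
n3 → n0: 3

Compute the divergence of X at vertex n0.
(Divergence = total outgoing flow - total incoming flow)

Divergence = sum of outgoing flows = (-5) + 2 + (-3) = -6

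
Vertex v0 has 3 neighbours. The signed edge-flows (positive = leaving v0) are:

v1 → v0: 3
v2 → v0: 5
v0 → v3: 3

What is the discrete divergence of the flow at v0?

Divergence = sum of outgoing flows = (-3) + (-5) + 3 = -5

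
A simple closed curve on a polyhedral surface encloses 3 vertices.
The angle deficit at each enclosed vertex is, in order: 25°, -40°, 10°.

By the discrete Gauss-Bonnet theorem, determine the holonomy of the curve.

Holonomy = total enclosed curvature = 25° + (-40°) + 10° = -5°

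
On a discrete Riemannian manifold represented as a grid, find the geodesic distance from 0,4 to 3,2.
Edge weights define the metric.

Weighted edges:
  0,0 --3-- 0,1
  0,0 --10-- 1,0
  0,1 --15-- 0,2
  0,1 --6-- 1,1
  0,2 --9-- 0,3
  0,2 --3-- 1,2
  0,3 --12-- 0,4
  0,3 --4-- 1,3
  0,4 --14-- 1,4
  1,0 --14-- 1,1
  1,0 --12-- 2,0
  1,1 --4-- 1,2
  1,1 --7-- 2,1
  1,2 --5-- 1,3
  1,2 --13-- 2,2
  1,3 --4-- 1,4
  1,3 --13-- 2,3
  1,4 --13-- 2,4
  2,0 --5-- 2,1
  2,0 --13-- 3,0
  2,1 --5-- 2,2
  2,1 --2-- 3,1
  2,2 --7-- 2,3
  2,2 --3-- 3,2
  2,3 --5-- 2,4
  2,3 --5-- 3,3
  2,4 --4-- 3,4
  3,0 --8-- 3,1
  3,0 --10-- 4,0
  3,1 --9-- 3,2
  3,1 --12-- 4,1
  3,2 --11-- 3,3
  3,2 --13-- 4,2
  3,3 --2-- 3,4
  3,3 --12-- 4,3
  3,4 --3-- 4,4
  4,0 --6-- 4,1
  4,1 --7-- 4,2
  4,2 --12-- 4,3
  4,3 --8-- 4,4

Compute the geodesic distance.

Shortest path: 0,4 → 0,3 → 1,3 → 1,2 → 2,2 → 3,2, total weight = 37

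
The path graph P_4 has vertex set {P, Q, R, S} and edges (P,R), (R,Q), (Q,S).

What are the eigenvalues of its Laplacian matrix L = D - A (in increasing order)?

The path graph P_n has Laplacian eigenvalues λ_k = 2 − 2cos(kπ/n), k = 0, 1, …, n−1. Here n = 4:
k=0: 2 − 2cos(0) = 0.0; k=1: 2 − 2cos(π/4) = 0.5858; k=2: 2 − 2cos(π/2) = 2.0; k=3: 2 − 2cos(3π/4) = 3.4142.
Laplacian eigenvalues (increasing order): [0.0, 0.5858, 2.0, 3.4142]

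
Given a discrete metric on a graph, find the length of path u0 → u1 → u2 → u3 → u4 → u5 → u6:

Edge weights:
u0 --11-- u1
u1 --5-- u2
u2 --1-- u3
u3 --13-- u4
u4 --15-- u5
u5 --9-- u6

Arc length = 11 + 5 + 1 + 13 + 15 + 9 = 54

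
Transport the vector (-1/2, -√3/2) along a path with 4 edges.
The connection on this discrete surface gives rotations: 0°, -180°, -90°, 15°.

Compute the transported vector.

Total rotation: 0° + (-180°) + (-90°) + 15° = -255° ≡ 105° (mod 360°). Final vector: (0.9659, -0.2588)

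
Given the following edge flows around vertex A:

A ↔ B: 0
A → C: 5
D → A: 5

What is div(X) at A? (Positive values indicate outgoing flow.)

Divergence = sum of outgoing flows = 0 + 5 + (-5) = 0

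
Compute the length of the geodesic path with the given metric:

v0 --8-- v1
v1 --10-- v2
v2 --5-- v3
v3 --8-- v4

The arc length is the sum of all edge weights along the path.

Arc length = 8 + 10 + 5 + 8 = 31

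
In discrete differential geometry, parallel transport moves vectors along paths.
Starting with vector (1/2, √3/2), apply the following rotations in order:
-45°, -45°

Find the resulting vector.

Total rotation: (-45°) + (-45°) = -90°. Final vector: (0.8660, -0.5000)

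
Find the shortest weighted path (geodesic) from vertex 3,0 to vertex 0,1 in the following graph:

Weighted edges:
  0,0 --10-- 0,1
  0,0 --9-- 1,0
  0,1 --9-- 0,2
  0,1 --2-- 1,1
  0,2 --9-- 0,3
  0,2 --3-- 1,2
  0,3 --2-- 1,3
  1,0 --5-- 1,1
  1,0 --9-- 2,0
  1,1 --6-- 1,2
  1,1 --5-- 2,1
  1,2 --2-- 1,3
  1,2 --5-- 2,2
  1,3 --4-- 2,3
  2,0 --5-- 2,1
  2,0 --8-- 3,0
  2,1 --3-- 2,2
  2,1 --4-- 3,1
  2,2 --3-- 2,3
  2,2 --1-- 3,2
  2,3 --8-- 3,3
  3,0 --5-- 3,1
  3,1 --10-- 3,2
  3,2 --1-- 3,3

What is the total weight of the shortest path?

Shortest path: 3,0 → 3,1 → 2,1 → 1,1 → 0,1, total weight = 16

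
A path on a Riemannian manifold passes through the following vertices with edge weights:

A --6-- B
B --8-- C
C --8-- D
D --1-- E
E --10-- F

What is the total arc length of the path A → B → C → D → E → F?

Arc length = 6 + 8 + 8 + 1 + 10 = 33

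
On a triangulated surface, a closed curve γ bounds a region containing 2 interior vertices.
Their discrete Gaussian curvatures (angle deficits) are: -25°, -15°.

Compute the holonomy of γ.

Holonomy = total enclosed curvature = (-25°) + (-15°) = -40°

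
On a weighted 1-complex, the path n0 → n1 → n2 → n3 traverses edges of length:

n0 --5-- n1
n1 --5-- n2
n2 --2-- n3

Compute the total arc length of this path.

Arc length = 5 + 5 + 2 = 12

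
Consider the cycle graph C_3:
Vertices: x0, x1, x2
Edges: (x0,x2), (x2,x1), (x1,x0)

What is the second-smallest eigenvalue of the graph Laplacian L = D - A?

The cycle graph C_n has Laplacian eigenvalues λ_k = 2 − 2cos(2πk/n), k = 0, 1, …, n−1. Here n = 3:
k=0: 2 − 2cos(0) = 0.0; k=1: 2 − 2cos(2π/3) = 3.0; k=2: 2 − 2cos(4π/3) = 3.0.
Laplacian eigenvalues: [0.0, 3.0, 3.0]. Algebraic connectivity (smallest non-zero eigenvalue) = 3.0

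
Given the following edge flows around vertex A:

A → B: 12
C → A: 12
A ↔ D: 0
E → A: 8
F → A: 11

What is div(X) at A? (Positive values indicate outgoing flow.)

Divergence = sum of outgoing flows = 12 + (-12) + 0 + (-8) + (-11) = -19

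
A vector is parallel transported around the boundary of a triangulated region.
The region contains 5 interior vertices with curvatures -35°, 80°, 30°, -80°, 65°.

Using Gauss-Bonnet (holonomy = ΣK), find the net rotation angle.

Holonomy = total enclosed curvature = (-35°) + 80° + 30° + (-80°) + 65° = 60°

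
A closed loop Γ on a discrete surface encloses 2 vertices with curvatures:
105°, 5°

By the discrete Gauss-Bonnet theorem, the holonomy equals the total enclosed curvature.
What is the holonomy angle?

Holonomy = total enclosed curvature = 105° + 5° = 110°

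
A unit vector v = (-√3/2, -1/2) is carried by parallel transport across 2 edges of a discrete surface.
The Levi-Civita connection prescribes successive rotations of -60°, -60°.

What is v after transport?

Total rotation: (-60°) + (-60°) = -120°. Final vector: (0, 1)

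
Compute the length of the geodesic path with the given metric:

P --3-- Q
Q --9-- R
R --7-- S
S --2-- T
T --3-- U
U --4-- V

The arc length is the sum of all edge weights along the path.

Arc length = 3 + 9 + 7 + 2 + 3 + 4 = 28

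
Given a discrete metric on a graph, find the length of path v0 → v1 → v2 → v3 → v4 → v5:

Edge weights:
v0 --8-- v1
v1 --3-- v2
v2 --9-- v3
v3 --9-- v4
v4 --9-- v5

Arc length = 8 + 3 + 9 + 9 + 9 = 38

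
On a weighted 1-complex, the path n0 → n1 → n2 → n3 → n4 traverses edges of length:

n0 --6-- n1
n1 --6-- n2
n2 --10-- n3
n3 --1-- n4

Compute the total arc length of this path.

Arc length = 6 + 6 + 10 + 1 = 23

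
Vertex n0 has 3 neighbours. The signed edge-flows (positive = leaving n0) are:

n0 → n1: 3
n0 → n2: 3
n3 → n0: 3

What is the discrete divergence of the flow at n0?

Divergence = sum of outgoing flows = 3 + 3 + (-3) = 3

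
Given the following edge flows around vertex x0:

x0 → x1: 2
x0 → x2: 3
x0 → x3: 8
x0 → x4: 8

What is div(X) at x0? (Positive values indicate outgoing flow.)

Divergence = sum of outgoing flows = 2 + 3 + 8 + 8 = 21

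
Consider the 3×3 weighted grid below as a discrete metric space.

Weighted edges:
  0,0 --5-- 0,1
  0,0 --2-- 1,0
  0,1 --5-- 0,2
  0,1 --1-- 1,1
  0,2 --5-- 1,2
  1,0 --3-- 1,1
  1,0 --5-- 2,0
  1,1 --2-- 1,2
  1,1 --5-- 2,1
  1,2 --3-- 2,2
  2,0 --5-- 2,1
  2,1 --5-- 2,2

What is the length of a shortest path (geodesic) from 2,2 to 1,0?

Shortest path: 2,2 → 1,2 → 1,1 → 1,0, total weight = 8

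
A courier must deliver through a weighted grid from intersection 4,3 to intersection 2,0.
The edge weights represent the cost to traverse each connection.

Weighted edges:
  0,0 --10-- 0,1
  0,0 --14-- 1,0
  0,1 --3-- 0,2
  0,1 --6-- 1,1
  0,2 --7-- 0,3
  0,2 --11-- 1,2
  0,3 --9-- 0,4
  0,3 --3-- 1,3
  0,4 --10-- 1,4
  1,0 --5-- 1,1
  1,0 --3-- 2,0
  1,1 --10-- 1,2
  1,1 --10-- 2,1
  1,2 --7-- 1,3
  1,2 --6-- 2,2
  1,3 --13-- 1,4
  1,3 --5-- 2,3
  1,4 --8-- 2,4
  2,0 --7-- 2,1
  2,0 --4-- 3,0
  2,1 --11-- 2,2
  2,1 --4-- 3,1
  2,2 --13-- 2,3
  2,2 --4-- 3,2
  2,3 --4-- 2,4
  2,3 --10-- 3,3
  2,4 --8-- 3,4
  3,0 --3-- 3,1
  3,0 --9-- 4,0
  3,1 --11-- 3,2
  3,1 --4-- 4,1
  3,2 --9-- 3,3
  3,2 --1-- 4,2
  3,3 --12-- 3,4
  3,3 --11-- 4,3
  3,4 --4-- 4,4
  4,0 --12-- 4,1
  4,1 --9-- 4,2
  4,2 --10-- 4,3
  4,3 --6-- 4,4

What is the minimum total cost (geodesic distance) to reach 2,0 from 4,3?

Shortest path: 4,3 → 4,2 → 3,2 → 3,1 → 3,0 → 2,0, total weight = 29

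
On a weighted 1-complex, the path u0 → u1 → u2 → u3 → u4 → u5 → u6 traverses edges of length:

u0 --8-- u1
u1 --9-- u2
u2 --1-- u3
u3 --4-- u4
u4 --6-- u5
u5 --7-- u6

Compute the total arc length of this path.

Arc length = 8 + 9 + 1 + 4 + 6 + 7 = 35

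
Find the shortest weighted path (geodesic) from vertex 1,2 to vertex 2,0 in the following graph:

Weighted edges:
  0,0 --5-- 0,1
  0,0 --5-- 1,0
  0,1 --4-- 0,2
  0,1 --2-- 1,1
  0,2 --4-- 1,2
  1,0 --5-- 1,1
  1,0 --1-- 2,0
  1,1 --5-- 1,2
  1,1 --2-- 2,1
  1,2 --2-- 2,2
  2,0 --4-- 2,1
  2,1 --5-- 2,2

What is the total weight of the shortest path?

Shortest path: 1,2 → 2,2 → 2,1 → 2,0, total weight = 11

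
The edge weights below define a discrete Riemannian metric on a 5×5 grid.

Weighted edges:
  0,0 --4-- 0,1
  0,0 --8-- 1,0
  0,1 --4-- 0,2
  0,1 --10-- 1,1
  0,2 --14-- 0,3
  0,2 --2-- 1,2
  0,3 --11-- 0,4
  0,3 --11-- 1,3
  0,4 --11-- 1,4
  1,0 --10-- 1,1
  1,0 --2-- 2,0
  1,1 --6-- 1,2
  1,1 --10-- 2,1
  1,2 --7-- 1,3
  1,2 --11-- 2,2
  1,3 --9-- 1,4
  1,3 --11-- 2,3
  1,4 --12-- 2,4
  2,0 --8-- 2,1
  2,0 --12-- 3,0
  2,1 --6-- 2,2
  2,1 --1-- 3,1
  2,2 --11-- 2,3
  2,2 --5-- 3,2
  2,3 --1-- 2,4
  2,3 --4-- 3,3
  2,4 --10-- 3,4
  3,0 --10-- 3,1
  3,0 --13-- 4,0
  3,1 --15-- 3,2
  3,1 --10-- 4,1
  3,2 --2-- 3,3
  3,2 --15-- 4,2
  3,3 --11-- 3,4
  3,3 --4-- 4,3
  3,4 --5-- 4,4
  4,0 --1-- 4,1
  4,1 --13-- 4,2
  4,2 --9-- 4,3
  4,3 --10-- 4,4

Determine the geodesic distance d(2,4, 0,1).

Shortest path: 2,4 → 2,3 → 1,3 → 1,2 → 0,2 → 0,1, total weight = 25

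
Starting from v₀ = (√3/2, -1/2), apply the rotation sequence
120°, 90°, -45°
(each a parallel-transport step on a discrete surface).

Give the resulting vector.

Total rotation: 120° + 90° + (-45°) = 165°. Final vector: (-0.7071, 0.7071)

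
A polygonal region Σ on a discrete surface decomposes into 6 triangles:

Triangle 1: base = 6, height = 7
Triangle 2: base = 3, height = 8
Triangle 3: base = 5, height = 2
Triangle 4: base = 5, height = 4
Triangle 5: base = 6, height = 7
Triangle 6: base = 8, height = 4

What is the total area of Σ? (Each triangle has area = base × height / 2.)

(1/2)×6×7 + (1/2)×3×8 + (1/2)×5×2 + (1/2)×5×4 + (1/2)×6×7 + (1/2)×8×4 = 85.0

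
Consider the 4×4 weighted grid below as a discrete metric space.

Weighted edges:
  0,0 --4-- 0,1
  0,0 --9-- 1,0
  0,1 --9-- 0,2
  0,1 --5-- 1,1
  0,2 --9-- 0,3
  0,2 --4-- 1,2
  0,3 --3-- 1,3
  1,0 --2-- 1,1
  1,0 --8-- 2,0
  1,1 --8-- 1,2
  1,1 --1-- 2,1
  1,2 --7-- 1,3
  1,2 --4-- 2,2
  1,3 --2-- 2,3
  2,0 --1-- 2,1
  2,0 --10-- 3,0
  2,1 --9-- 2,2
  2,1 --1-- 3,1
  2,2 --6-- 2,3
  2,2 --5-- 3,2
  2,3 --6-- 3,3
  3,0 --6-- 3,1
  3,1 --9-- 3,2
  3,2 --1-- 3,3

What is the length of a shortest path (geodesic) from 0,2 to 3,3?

Shortest path: 0,2 → 1,2 → 2,2 → 3,2 → 3,3, total weight = 14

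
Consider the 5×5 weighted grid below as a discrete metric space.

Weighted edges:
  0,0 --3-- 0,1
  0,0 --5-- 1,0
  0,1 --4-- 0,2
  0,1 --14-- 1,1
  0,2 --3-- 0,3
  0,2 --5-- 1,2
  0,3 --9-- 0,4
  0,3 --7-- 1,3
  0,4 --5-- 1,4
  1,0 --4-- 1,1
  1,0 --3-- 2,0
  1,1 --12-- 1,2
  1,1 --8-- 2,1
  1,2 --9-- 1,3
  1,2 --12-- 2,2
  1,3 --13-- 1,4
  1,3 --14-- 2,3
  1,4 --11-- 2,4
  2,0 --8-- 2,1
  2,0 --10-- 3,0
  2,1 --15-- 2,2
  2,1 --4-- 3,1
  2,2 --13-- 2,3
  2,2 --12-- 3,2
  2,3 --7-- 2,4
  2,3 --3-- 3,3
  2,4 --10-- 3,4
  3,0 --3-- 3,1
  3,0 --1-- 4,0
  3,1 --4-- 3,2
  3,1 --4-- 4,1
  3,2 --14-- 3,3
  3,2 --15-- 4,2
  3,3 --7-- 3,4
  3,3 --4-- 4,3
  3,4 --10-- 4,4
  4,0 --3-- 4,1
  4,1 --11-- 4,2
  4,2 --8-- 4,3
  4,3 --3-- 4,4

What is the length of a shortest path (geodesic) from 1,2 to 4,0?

Shortest path: 1,2 → 1,1 → 2,1 → 3,1 → 3,0 → 4,0, total weight = 28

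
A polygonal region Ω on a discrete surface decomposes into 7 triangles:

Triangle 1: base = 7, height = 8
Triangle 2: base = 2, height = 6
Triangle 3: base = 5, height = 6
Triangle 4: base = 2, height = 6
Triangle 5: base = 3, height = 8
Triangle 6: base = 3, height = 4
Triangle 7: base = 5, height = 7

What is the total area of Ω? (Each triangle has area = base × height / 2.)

(1/2)×7×8 + (1/2)×2×6 + (1/2)×5×6 + (1/2)×2×6 + (1/2)×3×8 + (1/2)×3×4 + (1/2)×5×7 = 90.5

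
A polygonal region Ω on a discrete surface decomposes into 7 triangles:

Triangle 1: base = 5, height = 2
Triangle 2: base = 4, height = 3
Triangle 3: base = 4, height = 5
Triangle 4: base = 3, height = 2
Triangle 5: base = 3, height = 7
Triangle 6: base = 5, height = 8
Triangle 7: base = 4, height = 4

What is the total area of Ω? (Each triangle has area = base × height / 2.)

(1/2)×5×2 + (1/2)×4×3 + (1/2)×4×5 + (1/2)×3×2 + (1/2)×3×7 + (1/2)×5×8 + (1/2)×4×4 = 62.5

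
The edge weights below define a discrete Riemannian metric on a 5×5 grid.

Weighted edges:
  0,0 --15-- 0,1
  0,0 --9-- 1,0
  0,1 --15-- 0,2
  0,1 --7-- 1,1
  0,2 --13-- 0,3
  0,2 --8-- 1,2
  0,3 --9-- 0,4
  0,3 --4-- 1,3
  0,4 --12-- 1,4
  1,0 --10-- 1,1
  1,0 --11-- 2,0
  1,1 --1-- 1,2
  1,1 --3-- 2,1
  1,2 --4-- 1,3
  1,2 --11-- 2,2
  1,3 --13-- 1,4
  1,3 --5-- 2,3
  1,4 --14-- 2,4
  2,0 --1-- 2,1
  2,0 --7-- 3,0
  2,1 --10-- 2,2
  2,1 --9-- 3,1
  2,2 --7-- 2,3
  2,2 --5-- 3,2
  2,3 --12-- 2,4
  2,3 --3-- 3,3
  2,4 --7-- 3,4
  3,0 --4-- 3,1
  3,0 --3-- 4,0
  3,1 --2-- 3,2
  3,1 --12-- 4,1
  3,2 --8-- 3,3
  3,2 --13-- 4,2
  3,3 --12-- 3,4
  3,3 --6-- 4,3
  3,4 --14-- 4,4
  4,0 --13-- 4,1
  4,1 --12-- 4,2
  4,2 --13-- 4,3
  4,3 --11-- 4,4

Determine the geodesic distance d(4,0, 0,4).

Shortest path: 4,0 → 3,0 → 2,0 → 2,1 → 1,1 → 1,2 → 1,3 → 0,3 → 0,4, total weight = 32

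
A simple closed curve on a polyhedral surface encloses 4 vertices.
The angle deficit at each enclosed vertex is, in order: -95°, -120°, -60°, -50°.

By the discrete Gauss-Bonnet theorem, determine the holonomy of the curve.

Holonomy = total enclosed curvature = (-95°) + (-120°) + (-60°) + (-50°) = -325°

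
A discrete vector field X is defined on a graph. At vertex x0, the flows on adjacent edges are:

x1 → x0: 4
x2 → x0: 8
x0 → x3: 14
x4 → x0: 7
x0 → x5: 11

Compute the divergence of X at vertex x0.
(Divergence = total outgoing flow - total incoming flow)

Divergence = sum of outgoing flows = (-4) + (-8) + 14 + (-7) + 11 = 6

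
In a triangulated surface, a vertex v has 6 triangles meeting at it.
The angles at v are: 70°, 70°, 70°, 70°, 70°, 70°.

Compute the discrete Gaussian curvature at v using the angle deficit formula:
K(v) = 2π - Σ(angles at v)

Sum of angles = 420°. K = 360° - 420° = -60°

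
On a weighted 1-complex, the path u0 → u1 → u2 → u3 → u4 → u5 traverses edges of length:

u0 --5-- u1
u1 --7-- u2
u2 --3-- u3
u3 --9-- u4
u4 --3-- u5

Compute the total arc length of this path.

Arc length = 5 + 7 + 3 + 9 + 3 = 27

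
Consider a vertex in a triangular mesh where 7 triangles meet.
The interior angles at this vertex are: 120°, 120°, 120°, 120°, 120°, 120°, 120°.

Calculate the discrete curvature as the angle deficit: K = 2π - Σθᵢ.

Sum of angles = 840°. K = 360° - 840° = -480° = -8π/3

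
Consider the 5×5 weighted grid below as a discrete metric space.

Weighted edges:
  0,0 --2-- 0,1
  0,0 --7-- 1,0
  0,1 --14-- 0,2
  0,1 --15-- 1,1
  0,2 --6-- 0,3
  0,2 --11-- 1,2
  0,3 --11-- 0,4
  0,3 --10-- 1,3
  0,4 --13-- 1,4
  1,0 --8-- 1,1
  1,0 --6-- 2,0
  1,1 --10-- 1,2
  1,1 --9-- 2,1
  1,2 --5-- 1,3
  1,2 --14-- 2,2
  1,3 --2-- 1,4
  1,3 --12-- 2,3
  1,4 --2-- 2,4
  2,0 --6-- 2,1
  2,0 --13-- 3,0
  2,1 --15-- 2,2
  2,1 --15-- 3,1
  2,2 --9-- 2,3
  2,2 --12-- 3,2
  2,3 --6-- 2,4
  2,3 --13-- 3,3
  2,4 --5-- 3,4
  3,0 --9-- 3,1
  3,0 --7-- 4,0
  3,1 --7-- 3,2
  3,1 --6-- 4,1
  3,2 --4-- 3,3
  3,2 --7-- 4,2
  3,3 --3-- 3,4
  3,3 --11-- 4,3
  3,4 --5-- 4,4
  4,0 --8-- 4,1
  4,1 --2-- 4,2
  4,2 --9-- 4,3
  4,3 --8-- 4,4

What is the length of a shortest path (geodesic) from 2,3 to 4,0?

Shortest path: 2,3 → 3,3 → 3,2 → 4,2 → 4,1 → 4,0, total weight = 34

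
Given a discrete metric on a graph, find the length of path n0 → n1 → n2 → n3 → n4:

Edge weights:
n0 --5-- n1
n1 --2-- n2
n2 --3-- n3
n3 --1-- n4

Arc length = 5 + 2 + 3 + 1 = 11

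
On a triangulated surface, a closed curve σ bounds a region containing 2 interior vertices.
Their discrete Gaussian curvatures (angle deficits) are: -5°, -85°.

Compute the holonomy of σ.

Holonomy = total enclosed curvature = (-5°) + (-85°) = -90°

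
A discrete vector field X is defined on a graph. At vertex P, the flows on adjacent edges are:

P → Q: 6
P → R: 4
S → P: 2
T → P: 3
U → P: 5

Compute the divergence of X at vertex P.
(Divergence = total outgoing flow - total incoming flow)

Divergence = sum of outgoing flows = 6 + 4 + (-2) + (-3) + (-5) = 0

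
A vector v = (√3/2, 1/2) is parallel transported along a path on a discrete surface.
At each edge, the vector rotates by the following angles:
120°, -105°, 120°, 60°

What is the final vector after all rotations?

Total rotation: 120° + (-105°) + 120° + 60° = 195° ≡ -165° (mod 360°). Final vector: (-0.7071, -0.7071)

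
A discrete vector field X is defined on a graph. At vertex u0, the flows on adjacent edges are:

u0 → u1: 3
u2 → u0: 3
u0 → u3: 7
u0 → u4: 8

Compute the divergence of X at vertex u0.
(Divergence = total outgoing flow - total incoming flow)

Divergence = sum of outgoing flows = 3 + (-3) + 7 + 8 = 15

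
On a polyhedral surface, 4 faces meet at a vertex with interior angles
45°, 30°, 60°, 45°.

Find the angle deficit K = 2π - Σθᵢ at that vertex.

Sum of angles = 180°. K = 360° - 180° = 180° = π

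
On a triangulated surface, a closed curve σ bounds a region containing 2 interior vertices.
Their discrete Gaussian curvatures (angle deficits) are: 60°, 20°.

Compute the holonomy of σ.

Holonomy = total enclosed curvature = 60° + 20° = 80°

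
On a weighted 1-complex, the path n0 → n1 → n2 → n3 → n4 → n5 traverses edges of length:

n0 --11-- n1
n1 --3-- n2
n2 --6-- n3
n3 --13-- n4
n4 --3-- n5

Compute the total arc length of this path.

Arc length = 11 + 3 + 6 + 13 + 3 = 36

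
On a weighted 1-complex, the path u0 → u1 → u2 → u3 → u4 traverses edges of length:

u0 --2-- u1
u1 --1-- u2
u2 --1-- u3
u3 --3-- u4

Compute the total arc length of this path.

Arc length = 2 + 1 + 1 + 3 = 7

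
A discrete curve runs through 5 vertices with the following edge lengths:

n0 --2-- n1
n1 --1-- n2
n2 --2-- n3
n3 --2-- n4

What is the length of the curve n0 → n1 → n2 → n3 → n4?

Arc length = 2 + 1 + 2 + 2 = 7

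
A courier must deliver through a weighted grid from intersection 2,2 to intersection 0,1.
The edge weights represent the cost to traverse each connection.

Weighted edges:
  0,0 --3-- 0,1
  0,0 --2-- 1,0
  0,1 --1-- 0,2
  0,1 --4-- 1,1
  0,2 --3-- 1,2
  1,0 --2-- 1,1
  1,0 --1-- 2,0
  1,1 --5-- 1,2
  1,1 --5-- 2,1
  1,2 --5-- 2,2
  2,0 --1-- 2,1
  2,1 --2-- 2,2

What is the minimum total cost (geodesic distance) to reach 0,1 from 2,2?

Shortest path: 2,2 → 2,1 → 2,0 → 1,0 → 0,0 → 0,1, total weight = 9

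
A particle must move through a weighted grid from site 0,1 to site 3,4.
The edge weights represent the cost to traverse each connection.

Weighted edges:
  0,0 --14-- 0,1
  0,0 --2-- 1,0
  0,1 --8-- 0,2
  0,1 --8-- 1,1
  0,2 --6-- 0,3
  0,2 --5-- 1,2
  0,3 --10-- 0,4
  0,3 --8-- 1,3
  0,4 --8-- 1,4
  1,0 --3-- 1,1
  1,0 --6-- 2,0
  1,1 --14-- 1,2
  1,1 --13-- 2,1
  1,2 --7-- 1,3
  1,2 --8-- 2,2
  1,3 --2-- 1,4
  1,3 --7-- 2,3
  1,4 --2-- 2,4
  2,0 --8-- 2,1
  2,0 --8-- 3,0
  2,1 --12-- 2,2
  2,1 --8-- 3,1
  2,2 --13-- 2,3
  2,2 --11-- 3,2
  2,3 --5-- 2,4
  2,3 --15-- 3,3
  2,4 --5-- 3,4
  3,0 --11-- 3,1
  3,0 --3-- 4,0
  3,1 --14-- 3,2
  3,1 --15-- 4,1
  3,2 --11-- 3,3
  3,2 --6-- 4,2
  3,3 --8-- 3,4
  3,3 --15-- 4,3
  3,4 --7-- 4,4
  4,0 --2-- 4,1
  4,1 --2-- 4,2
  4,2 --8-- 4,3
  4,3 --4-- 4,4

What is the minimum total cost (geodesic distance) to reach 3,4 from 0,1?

Shortest path: 0,1 → 0,2 → 1,2 → 1,3 → 1,4 → 2,4 → 3,4, total weight = 29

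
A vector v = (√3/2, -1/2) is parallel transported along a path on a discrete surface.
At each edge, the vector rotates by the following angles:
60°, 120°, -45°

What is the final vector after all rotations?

Total rotation: 60° + 120° + (-45°) = 135°. Final vector: (-0.2588, 0.9659)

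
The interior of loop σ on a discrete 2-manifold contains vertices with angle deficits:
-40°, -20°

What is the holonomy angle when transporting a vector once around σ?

Holonomy = total enclosed curvature = (-40°) + (-20°) = -60°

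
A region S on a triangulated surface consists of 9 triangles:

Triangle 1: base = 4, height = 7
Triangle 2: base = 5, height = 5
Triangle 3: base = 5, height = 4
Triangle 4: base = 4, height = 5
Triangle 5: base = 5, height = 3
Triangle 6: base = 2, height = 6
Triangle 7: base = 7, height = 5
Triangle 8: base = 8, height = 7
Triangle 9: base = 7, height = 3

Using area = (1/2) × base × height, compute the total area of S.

(1/2)×4×7 + (1/2)×5×5 + (1/2)×5×4 + (1/2)×4×5 + (1/2)×5×3 + (1/2)×2×6 + (1/2)×7×5 + (1/2)×8×7 + (1/2)×7×3 = 116.0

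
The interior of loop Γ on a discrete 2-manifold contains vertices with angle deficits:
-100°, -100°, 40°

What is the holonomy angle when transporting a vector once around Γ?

Holonomy = total enclosed curvature = (-100°) + (-100°) + 40° = -160°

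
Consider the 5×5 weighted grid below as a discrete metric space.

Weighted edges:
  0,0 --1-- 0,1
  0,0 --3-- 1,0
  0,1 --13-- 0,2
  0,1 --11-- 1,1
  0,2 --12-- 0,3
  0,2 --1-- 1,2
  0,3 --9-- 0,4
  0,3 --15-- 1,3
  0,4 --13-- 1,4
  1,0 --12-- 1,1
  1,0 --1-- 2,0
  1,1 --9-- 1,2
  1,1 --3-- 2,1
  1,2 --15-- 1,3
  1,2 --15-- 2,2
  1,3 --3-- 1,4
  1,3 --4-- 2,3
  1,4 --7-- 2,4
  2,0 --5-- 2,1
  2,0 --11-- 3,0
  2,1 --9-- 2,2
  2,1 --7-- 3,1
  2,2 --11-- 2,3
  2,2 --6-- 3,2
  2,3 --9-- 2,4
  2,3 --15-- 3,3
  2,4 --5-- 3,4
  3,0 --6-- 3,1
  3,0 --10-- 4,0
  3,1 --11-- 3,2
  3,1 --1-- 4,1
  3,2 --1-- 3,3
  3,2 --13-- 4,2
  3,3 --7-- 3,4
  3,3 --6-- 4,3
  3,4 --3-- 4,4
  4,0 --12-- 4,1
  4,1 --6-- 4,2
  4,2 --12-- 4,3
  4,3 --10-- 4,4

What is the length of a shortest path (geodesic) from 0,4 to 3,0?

Shortest path: 0,4 → 0,3 → 0,2 → 1,2 → 1,1 → 2,1 → 3,1 → 3,0, total weight = 47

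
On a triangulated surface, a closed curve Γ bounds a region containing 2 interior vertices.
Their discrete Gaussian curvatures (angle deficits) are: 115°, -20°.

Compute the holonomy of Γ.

Holonomy = total enclosed curvature = 115° + (-20°) = 95°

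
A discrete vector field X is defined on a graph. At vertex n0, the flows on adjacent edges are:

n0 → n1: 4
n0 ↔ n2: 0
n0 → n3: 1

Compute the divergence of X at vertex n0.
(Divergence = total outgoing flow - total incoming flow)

Divergence = sum of outgoing flows = 4 + 0 + 1 = 5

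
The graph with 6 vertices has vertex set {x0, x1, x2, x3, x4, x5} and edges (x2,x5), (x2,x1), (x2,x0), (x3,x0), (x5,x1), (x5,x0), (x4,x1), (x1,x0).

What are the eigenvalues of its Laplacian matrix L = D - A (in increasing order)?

Degrees: deg(x0) = 4, deg(x1) = 4, deg(x2) = 3, deg(x3) = 1, deg(x4) = 1, deg(x5) = 3.
L = D − A with rows/columns ordered (x0, x1, x2, x3, x4, x5):
  [ 4, -1, -1, -1,  0, -1]
  [-1,  4, -1,  0, -1, -1]
  [-1, -1,  3,  0,  0, -1]
  [-1,  0,  0,  1,  0,  0]
  [ 0, -1,  0,  0,  1,  0]
  [-1, -1, -1,  0,  0,  3]
Characteristic polynomial: det(λI − L) = λ(λ² − 6λ + 4)(λ² − 6λ + 6)(λ − 4).
Roots: λ = 0; (λ² − 6λ + 4) = 0 ⇒ λ = 3 ± √5 ≈ 0.7639, 5.2361; (λ² − 6λ + 6) = 0 ⇒ λ = 3 ± √3 ≈ 1.2679, 4.7321; (λ − 4) = 0 ⇒ λ = 4.
(Check: the roots sum (with multiplicity) to 16, matching trace L = Σdeg = 2·8 = 16.)
Laplacian eigenvalues (increasing order): [0.0, 0.7639, 1.2679, 4.0, 4.7321, 5.2361]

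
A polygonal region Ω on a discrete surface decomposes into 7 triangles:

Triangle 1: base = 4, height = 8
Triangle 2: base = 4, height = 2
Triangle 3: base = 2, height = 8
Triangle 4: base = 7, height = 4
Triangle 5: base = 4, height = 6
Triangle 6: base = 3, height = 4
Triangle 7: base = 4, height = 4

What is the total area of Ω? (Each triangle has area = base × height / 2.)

(1/2)×4×8 + (1/2)×4×2 + (1/2)×2×8 + (1/2)×7×4 + (1/2)×4×6 + (1/2)×3×4 + (1/2)×4×4 = 68.0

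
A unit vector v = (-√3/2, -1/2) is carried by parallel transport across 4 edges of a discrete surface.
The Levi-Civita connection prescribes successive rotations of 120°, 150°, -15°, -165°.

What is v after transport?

Total rotation: 120° + 150° + (-15°) + (-165°) = 90°. Final vector: (0.5000, -0.8660)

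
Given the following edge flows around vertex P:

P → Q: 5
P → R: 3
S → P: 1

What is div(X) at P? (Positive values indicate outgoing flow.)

Divergence = sum of outgoing flows = 5 + 3 + (-1) = 7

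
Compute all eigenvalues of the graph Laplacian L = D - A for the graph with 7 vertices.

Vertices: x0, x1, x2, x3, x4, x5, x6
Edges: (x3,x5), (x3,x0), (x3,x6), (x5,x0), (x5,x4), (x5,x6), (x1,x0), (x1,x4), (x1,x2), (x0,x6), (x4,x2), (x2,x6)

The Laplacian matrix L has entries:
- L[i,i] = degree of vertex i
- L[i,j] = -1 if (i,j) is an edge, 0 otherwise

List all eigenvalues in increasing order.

Degrees: deg(x0) = 4, deg(x1) = 3, deg(x2) = 3, deg(x3) = 3, deg(x4) = 3, deg(x5) = 4, deg(x6) = 4.
L = D − A with rows/columns ordered (x0, x1, x2, x3, x4, x5, x6):
  [ 4, -1,  0, -1,  0, -1, -1]
  [-1,  3, -1,  0, -1,  0,  0]
  [ 0, -1,  3,  0, -1,  0, -1]
  [-1,  0,  0,  3,  0, -1, -1]
  [ 0, -1, -1,  0,  3, -1,  0]
  [-1,  0,  0, -1, -1,  4, -1]
  [-1,  0, -1, -1,  0, -1,  4]
Characteristic polynomial: det(λI − L) = λ(λ² − 6λ + 7)(λ² − 9λ + 19)².
Roots: λ = 0; (λ² − 6λ + 7) = 0 ⇒ λ = 3 ± √2 ≈ 1.5858, 4.4142; (λ² − 9λ + 19) = 0 ⇒ λ = (9 ± √5)/2 ≈ 3.382, 5.618 (multiplicity 2).
(Check: the roots sum (with multiplicity) to 24, matching trace L = Σdeg = 2·12 = 24.)
Laplacian eigenvalues (increasing order): [0.0, 1.5858, 3.382, 3.382, 4.4142, 5.618, 5.618]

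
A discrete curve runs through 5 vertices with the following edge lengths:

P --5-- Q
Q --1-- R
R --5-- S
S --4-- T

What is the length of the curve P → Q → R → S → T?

Arc length = 5 + 1 + 5 + 4 = 15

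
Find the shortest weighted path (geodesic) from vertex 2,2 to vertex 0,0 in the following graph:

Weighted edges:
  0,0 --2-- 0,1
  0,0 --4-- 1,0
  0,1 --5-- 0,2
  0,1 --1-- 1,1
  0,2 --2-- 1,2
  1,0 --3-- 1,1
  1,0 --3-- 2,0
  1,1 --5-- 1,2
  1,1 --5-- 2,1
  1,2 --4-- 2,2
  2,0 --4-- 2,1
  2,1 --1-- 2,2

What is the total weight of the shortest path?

Shortest path: 2,2 → 2,1 → 1,1 → 0,1 → 0,0, total weight = 9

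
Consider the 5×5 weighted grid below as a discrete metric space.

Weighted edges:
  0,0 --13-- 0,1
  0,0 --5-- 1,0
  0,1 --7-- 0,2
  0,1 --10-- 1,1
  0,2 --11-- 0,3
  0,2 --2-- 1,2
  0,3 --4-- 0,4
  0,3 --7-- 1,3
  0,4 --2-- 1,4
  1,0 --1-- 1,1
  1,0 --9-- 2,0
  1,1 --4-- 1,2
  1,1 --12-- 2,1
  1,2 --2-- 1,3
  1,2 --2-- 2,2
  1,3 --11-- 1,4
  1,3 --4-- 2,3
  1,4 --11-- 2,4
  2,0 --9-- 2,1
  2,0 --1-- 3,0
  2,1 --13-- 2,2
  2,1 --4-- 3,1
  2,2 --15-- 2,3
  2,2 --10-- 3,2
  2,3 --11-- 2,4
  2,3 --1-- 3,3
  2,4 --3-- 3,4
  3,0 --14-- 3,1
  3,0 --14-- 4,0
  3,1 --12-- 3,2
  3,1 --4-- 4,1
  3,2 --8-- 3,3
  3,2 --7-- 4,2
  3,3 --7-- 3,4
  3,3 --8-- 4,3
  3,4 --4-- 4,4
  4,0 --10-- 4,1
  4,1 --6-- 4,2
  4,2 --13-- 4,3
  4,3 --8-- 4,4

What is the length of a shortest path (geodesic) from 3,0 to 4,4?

Shortest path: 3,0 → 2,0 → 1,0 → 1,1 → 1,2 → 1,3 → 2,3 → 3,3 → 3,4 → 4,4, total weight = 33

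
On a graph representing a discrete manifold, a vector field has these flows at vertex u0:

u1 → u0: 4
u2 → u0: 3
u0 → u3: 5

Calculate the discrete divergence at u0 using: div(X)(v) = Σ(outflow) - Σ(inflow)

Divergence = sum of outgoing flows = (-4) + (-3) + 5 = -2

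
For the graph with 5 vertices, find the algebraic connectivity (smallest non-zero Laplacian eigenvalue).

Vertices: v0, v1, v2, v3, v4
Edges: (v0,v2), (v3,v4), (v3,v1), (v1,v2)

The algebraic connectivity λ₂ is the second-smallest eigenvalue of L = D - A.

Degrees: deg(v0) = 1, deg(v1) = 2, deg(v2) = 2, deg(v3) = 2, deg(v4) = 1.
L = D − A with rows/columns ordered (v0, v1, v2, v3, v4):
  [ 1,  0, -1,  0,  0]
  [ 0,  2, -1, -1,  0]
  [-1, -1,  2,  0,  0]
  [ 0, -1,  0,  2, -1]
  [ 0,  0,  0, -1,  1]
Characteristic polynomial: det(λI − L) = λ(λ² − 3λ + 1)(λ² − 5λ + 5).
Roots: λ = 0; (λ² − 3λ + 1) = 0 ⇒ λ = (3 ± √5)/2 ≈ 0.382, 2.618; (λ² − 5λ + 5) = 0 ⇒ λ = (5 ± √5)/2 ≈ 1.382, 3.618.
(Check: the roots sum (with multiplicity) to 8, matching trace L = Σdeg = 2·4 = 8.)
Laplacian eigenvalues: [0.0, 0.382, 1.382, 2.618, 3.618]. Algebraic connectivity (smallest non-zero eigenvalue) = 0.382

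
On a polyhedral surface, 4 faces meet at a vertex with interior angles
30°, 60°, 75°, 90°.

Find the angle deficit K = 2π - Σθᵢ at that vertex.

Sum of angles = 255°. K = 360° - 255° = 105°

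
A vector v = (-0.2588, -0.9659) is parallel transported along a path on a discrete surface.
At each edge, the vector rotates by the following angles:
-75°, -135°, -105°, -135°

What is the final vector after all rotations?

Total rotation: (-75°) + (-135°) + (-105°) + (-135°) = -450° ≡ -90° (mod 360°). Final vector: (-0.9659, 0.2588)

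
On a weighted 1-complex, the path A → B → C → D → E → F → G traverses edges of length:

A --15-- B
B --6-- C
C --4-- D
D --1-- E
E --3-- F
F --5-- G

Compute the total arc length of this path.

Arc length = 15 + 6 + 4 + 1 + 3 + 5 = 34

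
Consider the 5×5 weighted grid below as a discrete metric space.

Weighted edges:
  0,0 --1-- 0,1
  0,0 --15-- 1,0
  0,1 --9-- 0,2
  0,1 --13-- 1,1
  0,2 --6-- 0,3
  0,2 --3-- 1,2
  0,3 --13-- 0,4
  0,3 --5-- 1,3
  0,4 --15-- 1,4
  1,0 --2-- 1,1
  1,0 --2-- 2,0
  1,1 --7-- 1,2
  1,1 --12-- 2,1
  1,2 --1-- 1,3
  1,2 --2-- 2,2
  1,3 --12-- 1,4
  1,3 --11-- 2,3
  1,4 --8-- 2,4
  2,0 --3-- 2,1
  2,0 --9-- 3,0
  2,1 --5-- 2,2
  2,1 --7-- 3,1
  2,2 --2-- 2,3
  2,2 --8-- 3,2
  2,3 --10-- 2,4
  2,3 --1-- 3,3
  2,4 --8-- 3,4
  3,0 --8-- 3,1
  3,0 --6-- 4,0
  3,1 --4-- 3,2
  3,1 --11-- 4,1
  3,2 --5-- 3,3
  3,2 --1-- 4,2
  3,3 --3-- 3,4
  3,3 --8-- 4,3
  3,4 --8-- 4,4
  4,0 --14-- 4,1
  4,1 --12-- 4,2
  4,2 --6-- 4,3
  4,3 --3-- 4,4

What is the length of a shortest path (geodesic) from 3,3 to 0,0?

Shortest path: 3,3 → 2,3 → 2,2 → 1,2 → 0,2 → 0,1 → 0,0, total weight = 18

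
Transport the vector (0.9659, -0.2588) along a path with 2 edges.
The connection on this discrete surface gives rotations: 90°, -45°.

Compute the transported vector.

Total rotation: 90° + (-45°) = 45°. Final vector: (0.8660, 0.5000)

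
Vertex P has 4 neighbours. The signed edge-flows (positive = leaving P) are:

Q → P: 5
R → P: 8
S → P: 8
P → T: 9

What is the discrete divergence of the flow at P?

Divergence = sum of outgoing flows = (-5) + (-8) + (-8) + 9 = -12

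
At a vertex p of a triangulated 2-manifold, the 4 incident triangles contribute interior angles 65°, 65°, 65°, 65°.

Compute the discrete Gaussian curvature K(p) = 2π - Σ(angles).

Sum of angles = 260°. K = 360° - 260° = 100°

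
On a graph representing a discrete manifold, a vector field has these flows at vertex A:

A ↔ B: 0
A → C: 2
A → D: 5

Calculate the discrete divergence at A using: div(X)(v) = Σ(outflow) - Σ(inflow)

Divergence = sum of outgoing flows = 0 + 2 + 5 = 7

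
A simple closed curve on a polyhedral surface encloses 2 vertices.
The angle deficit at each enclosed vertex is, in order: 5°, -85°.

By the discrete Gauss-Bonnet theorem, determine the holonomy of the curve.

Holonomy = total enclosed curvature = 5° + (-85°) = -80°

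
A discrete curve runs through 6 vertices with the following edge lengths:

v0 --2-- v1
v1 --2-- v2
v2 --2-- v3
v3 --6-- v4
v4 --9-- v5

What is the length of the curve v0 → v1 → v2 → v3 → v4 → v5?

Arc length = 2 + 2 + 2 + 6 + 9 = 21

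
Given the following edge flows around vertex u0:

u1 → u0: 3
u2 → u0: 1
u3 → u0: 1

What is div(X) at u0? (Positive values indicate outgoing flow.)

Divergence = sum of outgoing flows = (-3) + (-1) + (-1) = -5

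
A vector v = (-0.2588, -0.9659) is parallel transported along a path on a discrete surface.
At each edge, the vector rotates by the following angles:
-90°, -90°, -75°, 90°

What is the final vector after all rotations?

Total rotation: (-90°) + (-90°) + (-75°) + 90° = -165°. Final vector: (0, 1)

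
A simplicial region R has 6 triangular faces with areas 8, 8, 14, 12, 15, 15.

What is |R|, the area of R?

8 + 8 + 14 + 12 + 15 + 15 = 72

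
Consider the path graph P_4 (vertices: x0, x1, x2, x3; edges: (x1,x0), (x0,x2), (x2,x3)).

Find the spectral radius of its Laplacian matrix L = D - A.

The path graph P_n has Laplacian eigenvalues λ_k = 2 − 2cos(kπ/n), k = 0, 1, …, n−1. Here n = 4:
k=0: 2 − 2cos(0) = 0.0; k=1: 2 − 2cos(π/4) = 0.5858; k=2: 2 − 2cos(π/2) = 2.0; k=3: 2 − 2cos(3π/4) = 3.4142.
Laplacian eigenvalues: [0.0, 0.5858, 2.0, 3.4142]. Largest eigenvalue (spectral radius) = 3.4142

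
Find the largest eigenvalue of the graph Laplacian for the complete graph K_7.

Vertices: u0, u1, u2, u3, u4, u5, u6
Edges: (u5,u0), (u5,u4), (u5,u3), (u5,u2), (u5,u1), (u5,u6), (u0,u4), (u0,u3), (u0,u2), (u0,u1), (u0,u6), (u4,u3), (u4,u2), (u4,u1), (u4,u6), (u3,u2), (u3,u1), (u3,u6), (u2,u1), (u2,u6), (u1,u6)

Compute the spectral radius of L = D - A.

For the complete graph K_n, L = nI − J (J = all-ones matrix). J has eigenvalues n (once, eigenvector 𝟙) and 0 (multiplicity n−1), so L has eigenvalues 0 (once) and n (multiplicity n−1). Here n = 7: eigenvalue 0 once and 7 with multiplicity 6.
Laplacian eigenvalues: [0.0, 7.0, 7.0, 7.0, 7.0, 7.0, 7.0]. Largest eigenvalue (spectral radius) = 7.0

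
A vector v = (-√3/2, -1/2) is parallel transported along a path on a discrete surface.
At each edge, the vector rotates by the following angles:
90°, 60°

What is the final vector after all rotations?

Total rotation: 90° + 60° = 150°. Final vector: (1, 0)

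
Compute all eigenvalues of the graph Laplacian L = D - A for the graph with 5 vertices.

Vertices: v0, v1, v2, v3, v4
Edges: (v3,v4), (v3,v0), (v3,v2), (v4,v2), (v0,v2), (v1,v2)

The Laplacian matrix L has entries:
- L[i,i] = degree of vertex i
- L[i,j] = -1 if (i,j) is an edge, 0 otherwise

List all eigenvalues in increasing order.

Degrees: deg(v0) = 2, deg(v1) = 1, deg(v2) = 4, deg(v3) = 3, deg(v4) = 2.
L = D − A with rows/columns ordered (v0, v1, v2, v3, v4):
  [ 2,  0, -1, -1,  0]
  [ 0,  1, -1,  0,  0]
  [-1, -1,  4, -1, -1]
  [-1,  0, -1,  3, -1]
  [ 0,  0, -1, -1,  2]
Characteristic polynomial: det(λI − L) = λ(λ − 1)(λ − 2)(λ − 4)(λ − 5).
Roots: λ = 0; (λ − 1) = 0 ⇒ λ = 1; (λ − 2) = 0 ⇒ λ = 2; (λ − 4) = 0 ⇒ λ = 4; (λ − 5) = 0 ⇒ λ = 5.
(Check: the roots sum (with multiplicity) to 12, matching trace L = Σdeg = 2·6 = 12.)
Laplacian eigenvalues (increasing order): [0.0, 1.0, 2.0, 4.0, 5.0]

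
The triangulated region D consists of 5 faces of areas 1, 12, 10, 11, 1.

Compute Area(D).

1 + 12 + 10 + 11 + 1 = 35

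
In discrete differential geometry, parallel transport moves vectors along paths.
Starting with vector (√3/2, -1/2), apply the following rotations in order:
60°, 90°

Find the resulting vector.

Total rotation: 60° + 90° = 150°. Final vector: (-0.5000, 0.8660)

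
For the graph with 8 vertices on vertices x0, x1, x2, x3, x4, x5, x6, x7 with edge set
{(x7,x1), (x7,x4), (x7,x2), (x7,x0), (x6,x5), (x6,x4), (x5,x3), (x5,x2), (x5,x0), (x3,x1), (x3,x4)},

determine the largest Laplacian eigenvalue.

Degrees: deg(x0) = 2, deg(x1) = 2, deg(x2) = 2, deg(x3) = 3, deg(x4) = 3, deg(x5) = 4, deg(x6) = 2, deg(x7) = 4.
L = D − A with rows/columns ordered (x0, x1, x2, x3, x4, x5, x6, x7):
  [ 2,  0,  0,  0,  0, -1,  0, -1]
  [ 0,  2,  0, -1,  0,  0,  0, -1]
  [ 0,  0,  2,  0,  0, -1,  0, -1]
  [ 0, -1,  0,  3, -1, -1,  0,  0]
  [ 0,  0,  0, -1,  3,  0, -1, -1]
  [-1,  0, -1, -1,  0,  4, -1,  0]
  [ 0,  0,  0,  0, -1, -1,  2,  0]
  [-1, -1, -1,  0, -1,  0,  0,  4]
Characteristic polynomial: det(λI − L) = λ(λ² − 7λ + 8)²(λ − 2)(λ − 3)².
Roots: λ = 0; (λ² − 7λ + 8) = 0 ⇒ λ = (7 ± √17)/2 ≈ 1.4384, 5.5616 (multiplicity 2); (λ − 2) = 0 ⇒ λ = 2; (λ − 3) = 0 ⇒ λ = 3 (multiplicity 2).
(Check: the roots sum (with multiplicity) to 22, matching trace L = Σdeg = 2·11 = 22.)
Laplacian eigenvalues: [0.0, 1.4384, 1.4384, 2.0, 3.0, 3.0, 5.5616, 5.5616]. Largest eigenvalue (spectral radius) = 5.5616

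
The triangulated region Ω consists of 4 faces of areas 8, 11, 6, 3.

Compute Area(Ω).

8 + 11 + 6 + 3 = 28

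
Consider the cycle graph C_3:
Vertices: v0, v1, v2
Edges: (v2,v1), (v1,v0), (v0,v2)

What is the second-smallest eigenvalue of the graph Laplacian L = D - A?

The cycle graph C_n has Laplacian eigenvalues λ_k = 2 − 2cos(2πk/n), k = 0, 1, …, n−1. Here n = 3:
k=0: 2 − 2cos(0) = 0.0; k=1: 2 − 2cos(2π/3) = 3.0; k=2: 2 − 2cos(4π/3) = 3.0.
Laplacian eigenvalues: [0.0, 3.0, 3.0]. Algebraic connectivity (smallest non-zero eigenvalue) = 3.0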